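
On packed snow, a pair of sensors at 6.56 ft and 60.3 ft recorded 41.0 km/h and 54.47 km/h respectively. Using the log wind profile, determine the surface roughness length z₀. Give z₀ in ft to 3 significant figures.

Log law: V(z) ∝ ln(z/z₀). With r = V₁/V₂ = 41.0/54.47 = 0.75271,
r · ln(z₂/z₀) = ln(z₁/z₀) ⇒ ln z₀ = (ln z₁ − r·ln z₂)/(1 − r)
ln z₀ = (1.88099 − 0.75271×4.09933) / 0.24729 = -4.8712
z₀ = exp(-4.8712) = 0.007664 ft

z₀ ≈ 0.00766 ft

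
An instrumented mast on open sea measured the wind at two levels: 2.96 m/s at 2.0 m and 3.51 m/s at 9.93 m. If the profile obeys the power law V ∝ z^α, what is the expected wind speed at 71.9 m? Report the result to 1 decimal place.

4.3 m/s

First find α: α = ln(V₂/V₁)/ln(z₂/z₁) = ln(3.51/2.96)/ln(9.93/2.0) = 0.17043/1.60241 = 0.1064
Extrapolate from 9.93 m to 71.9 m: V₃ = 3.51 × (71.9/9.93)^0.1064 = 3.51 × 1.2344 = 4.3326 m/s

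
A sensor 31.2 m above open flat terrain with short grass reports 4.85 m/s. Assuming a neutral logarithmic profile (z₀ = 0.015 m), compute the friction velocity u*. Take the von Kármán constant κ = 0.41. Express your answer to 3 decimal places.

u* ≈ 0.260 m/s

Log law: V(z) = (u*/κ) · ln(z/z₀) ⇒ u* = κ · V / ln(z/z₀)
u* = 0.41 × 4.85 / ln(31.2/0.015) = 0.41 × 4.85 / 7.6401
   = 1.9885 / 7.6401 = 0.2603 m/s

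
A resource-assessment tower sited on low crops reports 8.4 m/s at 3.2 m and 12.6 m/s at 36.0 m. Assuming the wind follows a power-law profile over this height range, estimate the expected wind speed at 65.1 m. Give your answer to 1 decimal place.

13.9 m/s

First find α: α = ln(V₂/V₁)/ln(z₂/z₁) = ln(12.6/8.4)/ln(36.0/3.2) = 0.40547/2.42037 = 0.1675
Extrapolate from 36.0 m to 65.1 m: V₃ = 12.6 × (65.1/36.0)^0.1675 = 12.6 × 1.1043 = 13.9146 m/s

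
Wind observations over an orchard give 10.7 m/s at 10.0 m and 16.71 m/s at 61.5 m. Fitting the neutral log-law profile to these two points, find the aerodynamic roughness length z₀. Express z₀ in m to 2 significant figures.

Log law: V(z) ∝ ln(z/z₀). With r = V₁/V₂ = 10.7/16.71 = 0.64034,
r · ln(z₂/z₀) = ln(z₁/z₀) ⇒ ln z₀ = (ln z₁ − r·ln z₂)/(1 − r)
ln z₀ = (2.30259 − 0.64034×4.11904) / 0.35966 = -0.9314
z₀ = exp(-0.9314) = 0.3940 m

z₀ ≈ 0.39 m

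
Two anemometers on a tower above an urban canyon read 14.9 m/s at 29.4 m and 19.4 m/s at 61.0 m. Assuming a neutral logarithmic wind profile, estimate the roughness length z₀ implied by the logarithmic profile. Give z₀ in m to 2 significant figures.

Log law: V(z) ∝ ln(z/z₀). With r = V₁/V₂ = 14.9/19.4 = 0.76804,
r · ln(z₂/z₀) = ln(z₁/z₀) ⇒ ln z₀ = (ln z₁ − r·ln z₂)/(1 − r)
ln z₀ = (3.38099 − 0.76804×4.11087) / 0.23196 = 0.9643
z₀ = exp(0.9643) = 2.623 m

z₀ ≈ 2.6 m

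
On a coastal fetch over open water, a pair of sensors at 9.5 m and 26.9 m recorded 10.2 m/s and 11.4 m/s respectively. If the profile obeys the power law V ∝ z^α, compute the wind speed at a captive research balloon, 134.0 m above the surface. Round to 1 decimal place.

First find α: α = ln(V₂/V₁)/ln(z₂/z₁) = ln(11.4/10.2)/ln(26.9/9.5) = 0.11123/1.04083 = 0.1069
Extrapolate from 26.9 m to 134.0 m: V₃ = 11.4 × (134.0/26.9)^0.1069 = 11.4 × 1.1872 = 13.5340 m/s

13.5 m/s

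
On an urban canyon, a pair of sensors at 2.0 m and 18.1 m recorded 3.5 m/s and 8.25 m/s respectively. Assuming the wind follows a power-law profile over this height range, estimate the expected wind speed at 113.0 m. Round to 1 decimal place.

First find α: α = ln(V₂/V₁)/ln(z₂/z₁) = ln(8.25/3.5)/ln(18.1/2.0) = 0.85745/2.20276 = 0.3893
Extrapolate from 18.1 m to 113.0 m: V₃ = 8.25 × (113.0/18.1)^0.3893 = 8.25 × 2.0399 = 16.8295 m/s

16.8 m/s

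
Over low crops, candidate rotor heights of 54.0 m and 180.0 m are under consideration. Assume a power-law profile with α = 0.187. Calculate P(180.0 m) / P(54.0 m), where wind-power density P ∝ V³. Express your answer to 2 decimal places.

1.96

Speed ratio: V_B/V_A = (z_B/z_A)^α = (180.0/54.0)^0.187 = (3.3333)^0.187 = 1.25250
Power-density ratio: P_B/P_A = (V_B/V_A)³ = (1.25250)³ = 1.96488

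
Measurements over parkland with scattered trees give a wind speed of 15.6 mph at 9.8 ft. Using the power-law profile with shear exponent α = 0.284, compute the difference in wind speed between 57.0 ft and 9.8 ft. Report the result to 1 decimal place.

10.1 mph

Power law: V₂ = V₁ · (z₂/z₁)^α = 15.6 × (5.8163)^0.284 = 25.7208 mph
ΔV = 25.7208 − 15.6 = 10.1208 mph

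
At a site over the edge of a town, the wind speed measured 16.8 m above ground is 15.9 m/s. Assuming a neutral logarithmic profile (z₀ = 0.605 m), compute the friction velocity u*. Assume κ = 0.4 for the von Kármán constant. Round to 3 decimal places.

Log law: V(z) = (u*/κ) · ln(z/z₀) ⇒ u* = κ · V / ln(z/z₀)
u* = 0.4 × 15.9 / ln(16.8/0.605) = 0.4 × 15.9 / 3.3239
   = 6.3600 / 3.3239 = 1.9134 m/s

u* ≈ 1.913 m/s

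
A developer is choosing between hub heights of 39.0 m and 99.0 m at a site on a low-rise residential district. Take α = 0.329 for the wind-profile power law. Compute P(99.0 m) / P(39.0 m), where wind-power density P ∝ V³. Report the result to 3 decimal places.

2.508

Speed ratio: V_B/V_A = (z_B/z_A)^α = (99.0/39.0)^0.329 = (2.5385)^0.329 = 1.35864
Power-density ratio: P_B/P_A = (V_B/V_A)³ = (1.35864)³ = 2.50791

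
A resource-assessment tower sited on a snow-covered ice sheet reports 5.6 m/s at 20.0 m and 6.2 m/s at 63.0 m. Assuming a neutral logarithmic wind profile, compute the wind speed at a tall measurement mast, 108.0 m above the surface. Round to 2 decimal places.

Log law: V ∝ ln(z/z₀). From the pair, with r = V₁/V₂ = 0.90323,
ln z₀ = (ln z₁ − r·ln z₂)/(1 − r) = (2.9957 − 0.90323×4.1431)/0.09677 = -7.7134 → z₀ = 0.0004468 m
V₃ = V₁ · ln(z₃/z₀)/ln(z₁/z₀) = 5.6 × 12.3955/10.7091 = 6.4819 m/s

6.48 m/s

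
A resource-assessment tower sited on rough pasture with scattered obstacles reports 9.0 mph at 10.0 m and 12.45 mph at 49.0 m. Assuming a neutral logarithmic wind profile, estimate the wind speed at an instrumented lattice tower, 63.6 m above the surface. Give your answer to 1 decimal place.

13.0 mph

Log law: V ∝ ln(z/z₀). From the pair, with r = V₁/V₂ = 0.72289,
ln z₀ = (ln z₁ − r·ln z₂)/(1 − r) = (2.3026 − 0.72289×3.8918)/0.27711 = -1.8432 → z₀ = 0.1583 m
V₃ = V₁ · ln(z₃/z₀)/ln(z₁/z₀) = 9.0 × 5.9959/4.1458 = 13.0161 mph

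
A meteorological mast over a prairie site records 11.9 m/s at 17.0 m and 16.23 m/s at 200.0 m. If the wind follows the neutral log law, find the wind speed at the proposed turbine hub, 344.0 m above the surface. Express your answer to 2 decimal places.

17.18 m/s

Log law: V ∝ ln(z/z₀). From the pair, with r = V₁/V₂ = 0.73321,
ln z₀ = (ln z₁ − r·ln z₂)/(1 − r) = (2.8332 − 0.73321×5.2983)/0.26679 = -3.9416 → z₀ = 0.01942 m
V₃ = V₁ · ln(z₃/z₀)/ln(z₁/z₀) = 11.9 × 9.7822/6.7748 = 17.1826 m/s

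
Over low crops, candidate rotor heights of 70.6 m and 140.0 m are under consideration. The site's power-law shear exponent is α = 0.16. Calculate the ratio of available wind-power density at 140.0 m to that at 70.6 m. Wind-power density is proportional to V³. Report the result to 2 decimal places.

1.39

Speed ratio: V_B/V_A = (z_B/z_A)^α = (140.0/70.6)^0.16 = (1.9830)^0.16 = 1.11576
Power-density ratio: P_B/P_A = (V_B/V_A)³ = (1.11576)³ = 1.38904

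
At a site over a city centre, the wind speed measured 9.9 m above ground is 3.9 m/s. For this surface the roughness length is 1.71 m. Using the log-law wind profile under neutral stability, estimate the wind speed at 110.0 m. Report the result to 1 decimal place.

9.2 m/s

Log law: V(z) ∝ ln(z/z₀), so V₂/V₁ = ln(z₂/z₀) / ln(z₁/z₀).
ln(110.0/1.71) = 4.1640, ln(9.9/1.71) = 1.7560
V₂ = 3.9 × 4.1640/1.7560 = 3.9 × 2.3712 = 9.2478 m/s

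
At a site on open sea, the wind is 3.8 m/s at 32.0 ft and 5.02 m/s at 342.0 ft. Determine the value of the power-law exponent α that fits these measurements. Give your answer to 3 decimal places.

α ≈ 0.118

Power law: V₂/V₁ = (z₂/z₁)^α ⇒ α = ln(V₂/V₁) / ln(z₂/z₁)
α = ln(5.02/3.8) / ln(342.0/32.0) = ln(1.3211) / ln(10.6875)
  = 0.27843 / 2.36907 = 0.11753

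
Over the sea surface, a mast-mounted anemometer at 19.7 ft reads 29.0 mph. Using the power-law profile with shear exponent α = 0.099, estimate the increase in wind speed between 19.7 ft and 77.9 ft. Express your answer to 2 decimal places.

Power law: V₂ = V₁ · (z₂/z₁)^α = 29.0 × (3.9543)^0.099 = 33.2283 mph
ΔV = 33.2283 − 29.0 = 4.2283 mph

4.23 mph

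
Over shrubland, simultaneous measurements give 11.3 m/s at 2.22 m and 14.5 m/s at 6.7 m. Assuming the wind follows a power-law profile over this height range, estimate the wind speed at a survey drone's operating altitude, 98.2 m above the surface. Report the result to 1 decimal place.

First find α: α = ln(V₂/V₁)/ln(z₂/z₁) = ln(14.5/11.3)/ln(6.7/2.22) = 0.24935/1.10460 = 0.2257
Extrapolate from 6.7 m to 98.2 m: V₃ = 14.5 × (98.2/6.7)^0.2257 = 14.5 × 1.8332 = 26.5817 m/s

26.6 m/s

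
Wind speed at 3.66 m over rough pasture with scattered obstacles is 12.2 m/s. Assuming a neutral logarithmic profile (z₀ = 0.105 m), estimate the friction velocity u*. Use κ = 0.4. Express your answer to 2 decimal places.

u* ≈ 1.37 m/s

Log law: V(z) = (u*/κ) · ln(z/z₀) ⇒ u* = κ · V / ln(z/z₀)
u* = 0.4 × 12.2 / ln(3.66/0.105) = 0.4 × 12.2 / 3.5513
   = 4.8800 / 3.5513 = 1.3742 m/s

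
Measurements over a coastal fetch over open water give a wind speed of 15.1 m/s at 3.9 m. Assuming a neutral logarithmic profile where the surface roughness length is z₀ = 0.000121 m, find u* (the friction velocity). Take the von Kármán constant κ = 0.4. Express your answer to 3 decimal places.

u* ≈ 0.582 m/s

Log law: V(z) = (u*/κ) · ln(z/z₀) ⇒ u* = κ · V / ln(z/z₀)
u* = 0.4 × 15.1 / ln(3.9/0.000121) = 0.4 × 15.1 / 10.3807
   = 6.0400 / 10.3807 = 0.5818 m/s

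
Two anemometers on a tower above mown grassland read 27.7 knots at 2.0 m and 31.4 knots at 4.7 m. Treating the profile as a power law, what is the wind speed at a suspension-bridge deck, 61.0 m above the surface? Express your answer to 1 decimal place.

First find α: α = ln(V₂/V₁)/ln(z₂/z₁) = ln(31.4/27.7)/ln(4.7/2.0) = 0.12538/0.85442 = 0.1467
Extrapolate from 4.7 m to 61.0 m: V₃ = 31.4 × (61.0/4.7)^0.1467 = 31.4 × 1.4566 = 45.7387 knots

45.7 knots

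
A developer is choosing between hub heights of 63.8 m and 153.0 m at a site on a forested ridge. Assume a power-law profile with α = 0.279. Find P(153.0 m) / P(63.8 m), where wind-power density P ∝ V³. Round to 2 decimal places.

Speed ratio: V_B/V_A = (z_B/z_A)^α = (153.0/63.8)^0.279 = (2.3981)^0.279 = 1.27639
Power-density ratio: P_B/P_A = (V_B/V_A)³ = (1.27639)³ = 2.07947

2.08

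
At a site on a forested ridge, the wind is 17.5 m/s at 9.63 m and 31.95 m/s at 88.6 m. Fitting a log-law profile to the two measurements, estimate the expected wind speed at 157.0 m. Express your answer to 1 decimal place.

35.7 m/s

Log law: V ∝ ln(z/z₀). From the pair, with r = V₁/V₂ = 0.54773,
ln z₀ = (ln z₁ − r·ln z₂)/(1 − r) = (2.2649 − 0.54773×4.4841)/0.45227 = -0.4228 → z₀ = 0.6552 m
V₃ = V₁ · ln(z₃/z₀)/ln(z₁/z₀) = 17.5 × 5.4790/2.6877 = 35.6752 m/s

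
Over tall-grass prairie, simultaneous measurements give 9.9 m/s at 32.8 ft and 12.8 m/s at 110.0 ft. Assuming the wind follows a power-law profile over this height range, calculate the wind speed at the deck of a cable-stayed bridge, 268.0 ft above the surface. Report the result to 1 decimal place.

First find α: α = ln(V₂/V₁)/ln(z₂/z₁) = ln(12.8/9.9)/ln(110.0/32.8) = 0.25691/1.21005 = 0.2123
Extrapolate from 110.0 ft to 268.0 ft: V₃ = 12.8 × (268.0/110.0)^0.2123 = 12.8 × 1.2081 = 15.4640 m/s

15.5 m/s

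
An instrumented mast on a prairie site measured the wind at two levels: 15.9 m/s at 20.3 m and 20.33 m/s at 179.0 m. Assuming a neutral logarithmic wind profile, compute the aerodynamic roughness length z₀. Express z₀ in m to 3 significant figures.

Log law: V(z) ∝ ln(z/z₀). With r = V₁/V₂ = 15.9/20.33 = 0.78210,
r · ln(z₂/z₀) = ln(z₁/z₀) ⇒ ln z₀ = (ln z₁ − r·ln z₂)/(1 − r)
ln z₀ = (3.01062 − 0.78210×5.18739) / 0.21790 = -4.8021
z₀ = exp(-4.8021) = 0.008212 m

z₀ ≈ 0.00821 m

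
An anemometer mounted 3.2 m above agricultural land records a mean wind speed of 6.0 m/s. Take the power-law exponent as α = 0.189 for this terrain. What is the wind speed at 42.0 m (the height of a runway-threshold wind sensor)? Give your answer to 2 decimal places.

9.76 m/s

Power-law profile: V₂ = V₁ · (z₂/z₁)^α
V₂ = 6.0 × (42.0/3.2)^0.189 = 6.0 × (13.1250)^0.189
    = 6.0 × 1.6267 = 9.7605 m/s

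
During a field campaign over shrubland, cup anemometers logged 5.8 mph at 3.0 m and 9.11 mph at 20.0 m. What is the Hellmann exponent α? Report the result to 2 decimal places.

α ≈ 0.24

Power law: V₂/V₁ = (z₂/z₁)^α ⇒ α = ln(V₂/V₁) / ln(z₂/z₁)
α = ln(9.11/5.8) / ln(20.0/3.0) = ln(1.5707) / ln(6.6667)
  = 0.45151 / 1.89712 = 0.23800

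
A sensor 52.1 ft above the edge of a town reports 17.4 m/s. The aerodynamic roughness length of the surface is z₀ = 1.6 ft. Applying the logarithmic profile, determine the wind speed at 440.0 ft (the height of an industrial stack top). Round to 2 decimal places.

28.06 m/s

Log law: V(z) ∝ ln(z/z₀), so V₂/V₁ = ln(z₂/z₀) / ln(z₁/z₀).
ln(440.0/1.6) = 5.6168, ln(52.1/1.6) = 3.4832
V₂ = 17.4 × 5.6168/3.4832 = 17.4 × 1.6125 = 28.0584 m/s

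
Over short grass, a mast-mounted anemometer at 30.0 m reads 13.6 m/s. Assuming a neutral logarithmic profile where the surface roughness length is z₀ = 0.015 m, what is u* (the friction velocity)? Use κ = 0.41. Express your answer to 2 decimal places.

Log law: V(z) = (u*/κ) · ln(z/z₀) ⇒ u* = κ · V / ln(z/z₀)
u* = 0.41 × 13.6 / ln(30.0/0.015) = 0.41 × 13.6 / 7.6009
   = 5.5760 / 7.6009 = 0.7336 m/s

u* ≈ 0.73 m/s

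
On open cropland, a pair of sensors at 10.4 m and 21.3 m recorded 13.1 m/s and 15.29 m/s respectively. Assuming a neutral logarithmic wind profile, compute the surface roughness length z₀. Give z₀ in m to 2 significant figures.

Log law: V(z) ∝ ln(z/z₀). With r = V₁/V₂ = 13.1/15.29 = 0.85677,
r · ln(z₂/z₀) = ln(z₁/z₀) ⇒ ln z₀ = (ln z₁ − r·ln z₂)/(1 − r)
ln z₀ = (2.34181 − 0.85677×3.05871) / 0.14323 = -1.9465
z₀ = exp(-1.9465) = 0.1428 m

z₀ ≈ 0.14 m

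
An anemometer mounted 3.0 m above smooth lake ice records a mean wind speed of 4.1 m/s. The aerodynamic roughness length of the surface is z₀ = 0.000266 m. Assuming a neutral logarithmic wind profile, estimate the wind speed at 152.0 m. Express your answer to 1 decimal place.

Log law: V(z) ∝ ln(z/z₀), so V₂/V₁ = ln(z₂/z₀) / ln(z₁/z₀).
ln(152.0/0.000266) = 13.2559, ln(3.0/0.000266) = 9.3306
V₂ = 4.1 × 13.2559/9.3306 = 4.1 × 1.4207 = 5.8248 m/s

5.8 m/s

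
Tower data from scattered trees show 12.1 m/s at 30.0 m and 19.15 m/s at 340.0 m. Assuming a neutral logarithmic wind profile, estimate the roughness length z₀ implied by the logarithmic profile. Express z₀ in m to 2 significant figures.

z₀ ≈ 0.47 m

Log law: V(z) ∝ ln(z/z₀). With r = V₁/V₂ = 12.1/19.15 = 0.63185,
r · ln(z₂/z₀) = ln(z₁/z₀) ⇒ ln z₀ = (ln z₁ − r·ln z₂)/(1 − r)
ln z₀ = (3.40120 − 0.63185×5.82895) / 0.36815 = -0.7656
z₀ = exp(-0.7656) = 0.4651 m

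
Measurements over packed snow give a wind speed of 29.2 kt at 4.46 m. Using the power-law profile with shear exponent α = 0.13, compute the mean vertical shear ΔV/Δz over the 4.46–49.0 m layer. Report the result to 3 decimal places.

0.240 kt/m

Power law: V₂ = V₁ · (z₂/z₁)^α = 29.2 × (10.9865)^0.13 = 39.8745 kt
ΔV/Δz = (39.8745 − 29.2)/(49.0 − 4.46) = 10.6745/44.5400 = 0.23966 kt/m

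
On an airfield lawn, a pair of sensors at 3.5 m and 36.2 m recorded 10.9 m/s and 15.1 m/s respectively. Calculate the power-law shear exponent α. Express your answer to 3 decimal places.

Power law: V₂/V₁ = (z₂/z₁)^α ⇒ α = ln(V₂/V₁) / ln(z₂/z₁)
α = ln(15.1/10.9) / ln(36.2/3.5) = ln(1.3853) / ln(10.3429)
  = 0.32593 / 2.33630 = 0.13951

α ≈ 0.140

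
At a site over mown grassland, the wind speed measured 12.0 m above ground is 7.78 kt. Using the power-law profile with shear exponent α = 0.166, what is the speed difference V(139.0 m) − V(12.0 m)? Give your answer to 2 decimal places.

3.90 kt

Power law: V₂ = V₁ · (z₂/z₁)^α = 7.78 × (11.5833)^0.166 = 11.6836 kt
ΔV = 11.6836 − 7.78 = 3.9036 kt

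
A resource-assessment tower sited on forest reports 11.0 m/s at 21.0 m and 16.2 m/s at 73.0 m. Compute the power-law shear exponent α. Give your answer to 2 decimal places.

Power law: V₂/V₁ = (z₂/z₁)^α ⇒ α = ln(V₂/V₁) / ln(z₂/z₁)
α = ln(16.2/11.0) / ln(73.0/21.0) = ln(1.4727) / ln(3.4762)
  = 0.38712 / 1.24594 = 0.31070

α ≈ 0.31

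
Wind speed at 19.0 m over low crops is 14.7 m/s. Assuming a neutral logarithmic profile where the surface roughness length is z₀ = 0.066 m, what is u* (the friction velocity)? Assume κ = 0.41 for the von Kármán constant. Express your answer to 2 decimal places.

Log law: V(z) = (u*/κ) · ln(z/z₀) ⇒ u* = κ · V / ln(z/z₀)
u* = 0.41 × 14.7 / ln(19.0/0.066) = 0.41 × 14.7 / 5.6625
   = 6.0270 / 5.6625 = 1.0644 m/s

u* ≈ 1.06 m/s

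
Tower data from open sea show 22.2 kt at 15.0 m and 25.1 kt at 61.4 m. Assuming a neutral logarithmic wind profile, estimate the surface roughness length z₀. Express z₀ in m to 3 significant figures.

z₀ ≈ 0.000309 m

Log law: V(z) ∝ ln(z/z₀). With r = V₁/V₂ = 22.2/25.1 = 0.88446,
r · ln(z₂/z₀) = ln(z₁/z₀) ⇒ ln z₀ = (ln z₁ − r·ln z₂)/(1 − r)
ln z₀ = (2.70805 − 0.88446×4.11741) / 0.11554 = -8.0808
z₀ = exp(-8.0808) = 0.0003094 m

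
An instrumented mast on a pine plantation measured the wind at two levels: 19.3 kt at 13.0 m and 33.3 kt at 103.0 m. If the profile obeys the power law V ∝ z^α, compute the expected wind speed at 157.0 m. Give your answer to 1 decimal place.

37.2 kt

First find α: α = ln(V₂/V₁)/ln(z₂/z₁) = ln(33.3/19.3)/ln(103.0/13.0) = 0.54545/2.06978 = 0.2635
Extrapolate from 103.0 m to 157.0 m: V₃ = 33.3 × (157.0/103.0)^0.2635 = 33.3 × 1.1175 = 37.2123 kt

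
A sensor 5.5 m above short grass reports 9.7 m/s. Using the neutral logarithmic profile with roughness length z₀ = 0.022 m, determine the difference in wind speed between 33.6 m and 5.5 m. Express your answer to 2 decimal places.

3.18 m/s

Log law: V₂ = V₁ · ln(z₂/z₀)/ln(z₁/z₀) = 9.7 × 7.3312/5.5215 = 12.8794 m/s
ΔV = 12.8794 − 9.7 = 3.1794 m/s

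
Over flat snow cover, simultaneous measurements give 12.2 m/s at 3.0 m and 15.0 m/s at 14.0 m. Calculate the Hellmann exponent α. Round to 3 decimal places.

Power law: V₂/V₁ = (z₂/z₁)^α ⇒ α = ln(V₂/V₁) / ln(z₂/z₁)
α = ln(15.0/12.2) / ln(14.0/3.0) = ln(1.2295) / ln(4.6667)
  = 0.20661 / 1.54045 = 0.13413

α ≈ 0.134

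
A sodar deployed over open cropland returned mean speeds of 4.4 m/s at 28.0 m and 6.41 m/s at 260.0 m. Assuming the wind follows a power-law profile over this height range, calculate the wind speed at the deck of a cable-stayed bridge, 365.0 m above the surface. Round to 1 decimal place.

First find α: α = ln(V₂/V₁)/ln(z₂/z₁) = ln(6.41/4.4)/ln(260.0/28.0) = 0.37625/2.22848 = 0.1688
Extrapolate from 260.0 m to 365.0 m: V₃ = 6.41 × (365.0/260.0)^0.1688 = 6.41 × 1.0589 = 6.7878 m/s

6.8 m/s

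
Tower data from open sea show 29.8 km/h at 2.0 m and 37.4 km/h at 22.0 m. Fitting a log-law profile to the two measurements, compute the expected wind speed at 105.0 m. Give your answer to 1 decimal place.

Log law: V ∝ ln(z/z₀). From the pair, with r = V₁/V₂ = 0.79679,
ln z₀ = (ln z₁ − r·ln z₂)/(1 − r) = (0.6931 − 0.79679×3.0910)/0.20321 = -8.7091 → z₀ = 0.0001651 m
V₃ = V₁ · ln(z₃/z₀)/ln(z₁/z₀) = 29.8 × 13.3631/9.4023 = 42.3536 km/h

42.4 km/h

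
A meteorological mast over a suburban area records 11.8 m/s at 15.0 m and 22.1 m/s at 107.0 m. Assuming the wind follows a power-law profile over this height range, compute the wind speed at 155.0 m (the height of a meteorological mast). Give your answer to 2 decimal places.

First find α: α = ln(V₂/V₁)/ln(z₂/z₁) = ln(22.1/11.8)/ln(107.0/15.0) = 0.62748/1.96478 = 0.3194
Extrapolate from 107.0 m to 155.0 m: V₃ = 22.1 × (155.0/107.0)^0.3194 = 22.1 × 1.1256 = 24.8767 m/s

24.88 m/s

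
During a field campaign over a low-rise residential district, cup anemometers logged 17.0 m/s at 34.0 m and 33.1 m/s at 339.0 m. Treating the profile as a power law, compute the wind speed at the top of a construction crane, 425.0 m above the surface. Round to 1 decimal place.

35.3 m/s

First find α: α = ln(V₂/V₁)/ln(z₂/z₁) = ln(33.1/17.0)/ln(339.0/34.0) = 0.66632/2.29964 = 0.2897
Extrapolate from 339.0 m to 425.0 m: V₃ = 33.1 × (425.0/339.0)^0.2897 = 33.1 × 1.0677 = 35.3410 m/s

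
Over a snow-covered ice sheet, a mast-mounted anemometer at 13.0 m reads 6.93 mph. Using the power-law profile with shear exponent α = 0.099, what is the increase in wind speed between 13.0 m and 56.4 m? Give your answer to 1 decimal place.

Power law: V₂ = V₁ · (z₂/z₁)^α = 6.93 × (4.3385)^0.099 = 8.0136 mph
ΔV = 8.0136 − 6.93 = 1.0836 mph

1.1 mph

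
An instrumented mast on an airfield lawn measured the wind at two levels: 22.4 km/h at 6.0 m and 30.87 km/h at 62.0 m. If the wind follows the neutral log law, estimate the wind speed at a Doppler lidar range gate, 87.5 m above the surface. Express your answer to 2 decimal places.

Log law: V ∝ ln(z/z₀). From the pair, with r = V₁/V₂ = 0.72562,
ln z₀ = (ln z₁ − r·ln z₂)/(1 − r) = (1.7918 − 0.72562×4.1271)/0.27438 = -4.3844 → z₀ = 0.01247 m
V₃ = V₁ · ln(z₃/z₀)/ln(z₁/z₀) = 22.4 × 8.8561/6.1762 = 32.1195 km/h

32.12 km/h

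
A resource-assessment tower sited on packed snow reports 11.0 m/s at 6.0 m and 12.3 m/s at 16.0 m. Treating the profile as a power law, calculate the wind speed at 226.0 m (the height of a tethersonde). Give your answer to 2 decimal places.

16.63 m/s

First find α: α = ln(V₂/V₁)/ln(z₂/z₁) = ln(12.3/11.0)/ln(16.0/6.0) = 0.11170/0.98083 = 0.1139
Extrapolate from 16.0 m to 226.0 m: V₃ = 12.3 × (226.0/16.0)^0.1139 = 12.3 × 1.3520 = 16.6293 m/s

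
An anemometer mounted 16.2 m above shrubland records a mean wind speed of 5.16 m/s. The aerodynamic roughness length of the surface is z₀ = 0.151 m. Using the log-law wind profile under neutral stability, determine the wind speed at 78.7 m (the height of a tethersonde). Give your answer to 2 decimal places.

Log law: V(z) ∝ ln(z/z₀), so V₂/V₁ = ln(z₂/z₀) / ln(z₁/z₀).
ln(78.7/0.151) = 6.2561, ln(16.2/0.151) = 4.6755
V₂ = 5.16 × 6.2561/4.6755 = 5.16 × 1.3381 = 6.9044 m/s

6.90 m/s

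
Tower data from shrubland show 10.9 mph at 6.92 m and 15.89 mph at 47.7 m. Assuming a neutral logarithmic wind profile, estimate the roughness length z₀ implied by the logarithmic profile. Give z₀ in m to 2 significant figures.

z₀ ≈ 0.10 m

Log law: V(z) ∝ ln(z/z₀). With r = V₁/V₂ = 10.9/15.89 = 0.68597,
r · ln(z₂/z₀) = ln(z₁/z₀) ⇒ ln z₀ = (ln z₁ − r·ln z₂)/(1 − r)
ln z₀ = (1.93442 − 0.68597×3.86493) / 0.31403 = -2.2825
z₀ = exp(-2.2825) = 0.1020 m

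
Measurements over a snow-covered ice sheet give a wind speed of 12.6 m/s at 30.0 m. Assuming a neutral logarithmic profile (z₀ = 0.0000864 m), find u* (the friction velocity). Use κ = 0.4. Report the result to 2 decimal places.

u* ≈ 0.40 m/s

Log law: V(z) = (u*/κ) · ln(z/z₀) ⇒ u* = κ · V / ln(z/z₀)
u* = 0.4 × 12.6 / ln(30.0/0.0000864) = 0.4 × 12.6 / 12.7577
   = 5.0400 / 12.7577 = 0.3951 m/s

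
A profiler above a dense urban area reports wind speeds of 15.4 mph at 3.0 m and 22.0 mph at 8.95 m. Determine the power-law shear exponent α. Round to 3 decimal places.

α ≈ 0.326

Power law: V₂/V₁ = (z₂/z₁)^α ⇒ α = ln(V₂/V₁) / ln(z₂/z₁)
α = ln(22.0/15.4) / ln(8.95/3.0) = ln(1.4286) / ln(2.9833)
  = 0.35667 / 1.09304 = 0.32631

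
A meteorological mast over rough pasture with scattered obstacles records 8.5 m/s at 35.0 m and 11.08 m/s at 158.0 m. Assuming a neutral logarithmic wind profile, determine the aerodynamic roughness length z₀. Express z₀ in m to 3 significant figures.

Log law: V(z) ∝ ln(z/z₀). With r = V₁/V₂ = 8.5/11.08 = 0.76715,
r · ln(z₂/z₀) = ln(z₁/z₀) ⇒ ln z₀ = (ln z₁ − r·ln z₂)/(1 − r)
ln z₀ = (3.55535 − 0.76715×5.06260) / 0.23285 = -1.4104
z₀ = exp(-1.4104) = 0.2440 m

z₀ ≈ 0.244 m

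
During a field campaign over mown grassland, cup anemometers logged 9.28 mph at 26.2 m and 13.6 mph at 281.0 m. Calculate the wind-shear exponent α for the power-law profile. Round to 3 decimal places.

Power law: V₂/V₁ = (z₂/z₁)^α ⇒ α = ln(V₂/V₁) / ln(z₂/z₁)
α = ln(13.6/9.28) / ln(281.0/26.2) = ln(1.4655) / ln(10.7252)
  = 0.38221 / 2.37260 = 0.16109

α ≈ 0.161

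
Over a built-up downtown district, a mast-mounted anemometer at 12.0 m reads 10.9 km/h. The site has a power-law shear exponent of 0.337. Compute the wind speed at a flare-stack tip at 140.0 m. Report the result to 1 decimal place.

Power-law profile: V₂ = V₁ · (z₂/z₁)^α
V₂ = 10.9 × (140.0/12.0)^0.337 = 10.9 × (11.6667)^0.337
    = 10.9 × 2.2886 = 24.9452 km/h

24.9 km/h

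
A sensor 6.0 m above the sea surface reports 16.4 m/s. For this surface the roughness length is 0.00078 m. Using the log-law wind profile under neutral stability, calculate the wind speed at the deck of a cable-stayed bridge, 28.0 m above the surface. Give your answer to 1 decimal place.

Log law: V(z) ∝ ln(z/z₀), so V₂/V₁ = ln(z₂/z₀) / ln(z₁/z₀).
ln(28.0/0.00078) = 10.4884, ln(6.0/0.00078) = 8.9480
V₂ = 16.4 × 10.4884/8.9480 = 16.4 × 1.1722 = 19.2234 m/s

19.2 m/s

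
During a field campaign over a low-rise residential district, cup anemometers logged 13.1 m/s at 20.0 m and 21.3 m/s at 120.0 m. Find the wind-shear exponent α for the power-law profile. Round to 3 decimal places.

α ≈ 0.271

Power law: V₂/V₁ = (z₂/z₁)^α ⇒ α = ln(V₂/V₁) / ln(z₂/z₁)
α = ln(21.3/13.1) / ln(120.0/20.0) = ln(1.6260) / ln(6.0000)
  = 0.48609 / 1.79176 = 0.27129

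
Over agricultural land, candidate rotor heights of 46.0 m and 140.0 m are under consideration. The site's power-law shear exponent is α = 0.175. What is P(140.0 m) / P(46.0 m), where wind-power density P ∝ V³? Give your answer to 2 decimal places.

1.79

Speed ratio: V_B/V_A = (z_B/z_A)^α = (140.0/46.0)^0.175 = (3.0435)^0.175 = 1.21504
Power-density ratio: P_B/P_A = (V_B/V_A)³ = (1.21504)³ = 1.79378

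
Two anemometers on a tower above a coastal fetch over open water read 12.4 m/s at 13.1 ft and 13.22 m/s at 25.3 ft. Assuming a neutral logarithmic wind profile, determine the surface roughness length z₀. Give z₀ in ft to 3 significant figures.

Log law: V(z) ∝ ln(z/z₀). With r = V₁/V₂ = 12.4/13.22 = 0.93797,
r · ln(z₂/z₀) = ln(z₁/z₀) ⇒ ln z₀ = (ln z₁ − r·ln z₂)/(1 − r)
ln z₀ = (2.57261 − 0.93797×3.23080) / 0.06203 = -7.3805
z₀ = exp(-7.3805) = 0.0006233 ft

z₀ ≈ 0.000623 ft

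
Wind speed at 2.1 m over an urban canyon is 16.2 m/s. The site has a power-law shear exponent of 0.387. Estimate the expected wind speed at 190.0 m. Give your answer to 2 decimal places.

Power-law profile: V₂ = V₁ · (z₂/z₁)^α
V₂ = 16.2 × (190.0/2.1)^0.387 = 16.2 × (90.4762)^0.387
    = 16.2 × 5.7171 = 92.6177 m/s

92.62 m/s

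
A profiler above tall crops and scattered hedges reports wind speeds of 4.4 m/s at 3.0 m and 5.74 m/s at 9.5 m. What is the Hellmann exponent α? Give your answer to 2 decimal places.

α ≈ 0.23

Power law: V₂/V₁ = (z₂/z₁)^α ⇒ α = ln(V₂/V₁) / ln(z₂/z₁)
α = ln(5.74/4.4) / ln(9.5/3.0) = ln(1.3045) / ln(3.1667)
  = 0.26585 / 1.15268 = 0.23064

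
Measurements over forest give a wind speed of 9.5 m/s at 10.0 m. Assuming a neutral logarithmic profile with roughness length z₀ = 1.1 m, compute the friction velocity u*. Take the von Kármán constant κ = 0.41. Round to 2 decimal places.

Log law: V(z) = (u*/κ) · ln(z/z₀) ⇒ u* = κ · V / ln(z/z₀)
u* = 0.41 × 9.5 / ln(10.0/1.1) = 0.41 × 9.5 / 2.2073
   = 3.8950 / 2.2073 = 1.7646 m/s

u* ≈ 1.76 m/s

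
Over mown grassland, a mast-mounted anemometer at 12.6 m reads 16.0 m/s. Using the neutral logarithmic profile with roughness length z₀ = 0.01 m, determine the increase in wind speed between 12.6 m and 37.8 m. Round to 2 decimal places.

2.46 m/s

Log law: V₂ = V₁ · ln(z₂/z₀)/ln(z₁/z₀) = 16.0 × 8.2375/7.1389 = 18.4623 m/s
ΔV = 18.4623 − 16.0 = 2.4623 m/s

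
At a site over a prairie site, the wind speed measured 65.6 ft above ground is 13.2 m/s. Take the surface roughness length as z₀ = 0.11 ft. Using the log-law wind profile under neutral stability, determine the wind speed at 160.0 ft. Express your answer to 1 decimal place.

Log law: V(z) ∝ ln(z/z₀), so V₂/V₁ = ln(z₂/z₀) / ln(z₁/z₀).
ln(160.0/0.11) = 7.2824, ln(65.6/0.11) = 6.3909
V₂ = 13.2 × 7.2824/6.3909 = 13.2 × 1.1395 = 15.0416 m/s

15.0 m/s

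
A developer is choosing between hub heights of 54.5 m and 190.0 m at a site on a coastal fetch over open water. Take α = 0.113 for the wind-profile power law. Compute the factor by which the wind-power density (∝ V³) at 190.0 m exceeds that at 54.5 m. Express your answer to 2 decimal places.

1.53

Speed ratio: V_B/V_A = (z_B/z_A)^α = (190.0/54.5)^0.113 = (3.4862)^0.113 = 1.15156
Power-density ratio: P_B/P_A = (V_B/V_A)³ = (1.15156)³ = 1.52707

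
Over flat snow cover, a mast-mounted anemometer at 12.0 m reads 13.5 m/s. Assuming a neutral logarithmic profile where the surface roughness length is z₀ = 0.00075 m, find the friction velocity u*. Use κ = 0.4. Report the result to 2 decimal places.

u* ≈ 0.56 m/s

Log law: V(z) = (u*/κ) · ln(z/z₀) ⇒ u* = κ · V / ln(z/z₀)
u* = 0.4 × 13.5 / ln(12.0/0.00075) = 0.4 × 13.5 / 9.6803
   = 5.4000 / 9.6803 = 0.5578 m/s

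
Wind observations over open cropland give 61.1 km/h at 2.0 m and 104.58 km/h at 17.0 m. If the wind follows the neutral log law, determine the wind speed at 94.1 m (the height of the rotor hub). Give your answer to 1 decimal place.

Log law: V ∝ ln(z/z₀). From the pair, with r = V₁/V₂ = 0.58424,
ln z₀ = (ln z₁ − r·ln z₂)/(1 − r) = (0.6931 − 0.58424×2.8332)/0.41576 = -2.3142 → z₀ = 0.09885 m
V₃ = V₁ · ln(z₃/z₀)/ln(z₁/z₀) = 61.1 × 6.8585/3.0073 = 139.3455 km/h

139.3 km/h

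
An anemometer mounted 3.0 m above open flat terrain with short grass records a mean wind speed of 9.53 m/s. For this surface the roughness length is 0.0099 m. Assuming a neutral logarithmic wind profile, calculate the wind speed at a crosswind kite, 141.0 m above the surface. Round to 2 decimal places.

Log law: V(z) ∝ ln(z/z₀), so V₂/V₁ = ln(z₂/z₀) / ln(z₁/z₀).
ln(141.0/0.0099) = 9.5640, ln(3.0/0.0099) = 5.7138
V₂ = 9.53 × 9.5640/5.7138 = 9.53 × 1.6738 = 15.9516 m/s

15.95 m/s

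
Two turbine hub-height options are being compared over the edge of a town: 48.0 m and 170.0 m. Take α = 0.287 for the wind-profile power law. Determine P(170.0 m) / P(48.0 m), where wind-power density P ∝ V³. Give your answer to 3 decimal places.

2.971

Speed ratio: V_B/V_A = (z_B/z_A)^α = (170.0/48.0)^0.287 = (3.5417)^0.287 = 1.43755
Power-density ratio: P_B/P_A = (V_B/V_A)³ = (1.43755)³ = 2.97076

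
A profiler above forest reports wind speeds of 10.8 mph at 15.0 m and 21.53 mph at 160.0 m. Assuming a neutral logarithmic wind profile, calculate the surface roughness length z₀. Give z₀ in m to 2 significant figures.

z₀ ≈ 1.4 m

Log law: V(z) ∝ ln(z/z₀). With r = V₁/V₂ = 10.8/21.53 = 0.50163,
r · ln(z₂/z₀) = ln(z₁/z₀) ⇒ ln z₀ = (ln z₁ − r·ln z₂)/(1 − r)
ln z₀ = (2.70805 − 0.50163×5.07517) / 0.49837 = 0.3255
z₀ = exp(0.3255) = 1.385 m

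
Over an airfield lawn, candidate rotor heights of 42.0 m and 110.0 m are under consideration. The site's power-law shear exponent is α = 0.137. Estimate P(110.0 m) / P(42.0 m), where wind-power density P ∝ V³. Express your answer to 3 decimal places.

1.485

Speed ratio: V_B/V_A = (z_B/z_A)^α = (110.0/42.0)^0.137 = (2.6190)^0.137 = 1.14100
Power-density ratio: P_B/P_A = (V_B/V_A)³ = (1.14100)³ = 1.48545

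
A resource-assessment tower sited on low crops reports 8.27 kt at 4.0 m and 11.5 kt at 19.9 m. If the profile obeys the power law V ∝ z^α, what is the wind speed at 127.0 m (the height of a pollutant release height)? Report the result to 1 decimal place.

16.8 kt

First find α: α = ln(V₂/V₁)/ln(z₂/z₁) = ln(11.5/8.27)/ln(19.9/4.0) = 0.32971/1.60443 = 0.2055
Extrapolate from 19.9 m to 127.0 m: V₃ = 11.5 × (127.0/19.9)^0.2055 = 11.5 × 1.4636 = 16.8313 kt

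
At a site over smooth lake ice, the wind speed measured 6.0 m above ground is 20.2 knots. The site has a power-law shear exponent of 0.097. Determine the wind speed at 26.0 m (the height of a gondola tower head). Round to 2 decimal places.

23.29 knots

Power-law profile: V₂ = V₁ · (z₂/z₁)^α
V₂ = 20.2 × (26.0/6.0)^0.097 = 20.2 × (4.3333)^0.097
    = 20.2 × 1.1528 = 23.2875 knots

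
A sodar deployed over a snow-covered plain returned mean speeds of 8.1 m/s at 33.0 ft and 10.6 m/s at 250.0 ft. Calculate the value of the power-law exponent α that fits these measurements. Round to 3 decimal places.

α ≈ 0.133

Power law: V₂/V₁ = (z₂/z₁)^α ⇒ α = ln(V₂/V₁) / ln(z₂/z₁)
α = ln(10.6/8.1) / ln(250.0/33.0) = ln(1.3086) / ln(7.5758)
  = 0.26899 / 2.02495 = 0.13284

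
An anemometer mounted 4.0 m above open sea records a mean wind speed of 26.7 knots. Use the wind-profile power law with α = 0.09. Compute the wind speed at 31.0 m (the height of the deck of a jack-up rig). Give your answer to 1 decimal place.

32.1 knots

Power-law profile: V₂ = V₁ · (z₂/z₁)^α
V₂ = 26.7 × (31.0/4.0)^0.09 = 26.7 × (7.7500)^0.09
    = 26.7 × 1.2024 = 32.1032 knots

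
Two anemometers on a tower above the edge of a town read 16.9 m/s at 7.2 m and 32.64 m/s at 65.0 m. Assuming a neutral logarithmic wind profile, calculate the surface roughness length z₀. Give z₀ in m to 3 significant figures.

Log law: V(z) ∝ ln(z/z₀). With r = V₁/V₂ = 16.9/32.64 = 0.51777,
r · ln(z₂/z₀) = ln(z₁/z₀) ⇒ ln z₀ = (ln z₁ − r·ln z₂)/(1 − r)
ln z₀ = (1.97408 − 0.51777×4.17439) / 0.48223 = -0.3884
z₀ = exp(-0.3884) = 0.6782 m

z₀ ≈ 0.678 m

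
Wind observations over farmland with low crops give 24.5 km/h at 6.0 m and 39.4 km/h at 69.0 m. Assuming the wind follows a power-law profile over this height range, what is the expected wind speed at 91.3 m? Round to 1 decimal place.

41.6 km/h

First find α: α = ln(V₂/V₁)/ln(z₂/z₁) = ln(39.4/24.5)/ln(69.0/6.0) = 0.47509/2.44235 = 0.1945
Extrapolate from 69.0 m to 91.3 m: V₃ = 39.4 × (91.3/69.0)^0.1945 = 39.4 × 1.0560 = 41.6059 km/h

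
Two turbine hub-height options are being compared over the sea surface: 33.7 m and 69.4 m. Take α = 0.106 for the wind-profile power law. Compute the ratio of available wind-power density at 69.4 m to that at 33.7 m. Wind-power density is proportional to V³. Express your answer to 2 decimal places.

Speed ratio: V_B/V_A = (z_B/z_A)^α = (69.4/33.7)^0.106 = (2.0593)^0.106 = 1.07958
Power-density ratio: P_B/P_A = (V_B/V_A)³ = (1.07958)³ = 1.25825

1.26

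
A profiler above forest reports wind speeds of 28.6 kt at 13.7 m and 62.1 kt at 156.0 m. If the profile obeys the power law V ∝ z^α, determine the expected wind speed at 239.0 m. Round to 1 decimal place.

71.1 kt

First find α: α = ln(V₂/V₁)/ln(z₂/z₁) = ln(62.1/28.6)/ln(156.0/13.7) = 0.77534/2.43246 = 0.3187
Extrapolate from 156.0 m to 239.0 m: V₃ = 62.1 × (239.0/156.0)^0.3187 = 62.1 × 1.1457 = 71.1454 kt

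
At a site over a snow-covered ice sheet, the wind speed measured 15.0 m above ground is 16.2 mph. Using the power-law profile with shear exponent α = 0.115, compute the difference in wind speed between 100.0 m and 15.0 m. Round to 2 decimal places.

3.95 mph

Power law: V₂ = V₁ · (z₂/z₁)^α = 16.2 × (6.6667)^0.115 = 20.1495 mph
ΔV = 20.1495 − 16.2 = 3.9495 mph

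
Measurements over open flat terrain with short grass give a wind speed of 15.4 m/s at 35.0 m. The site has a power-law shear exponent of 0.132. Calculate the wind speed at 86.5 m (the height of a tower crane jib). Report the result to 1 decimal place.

Power-law profile: V₂ = V₁ · (z₂/z₁)^α
V₂ = 15.4 × (86.5/35.0)^0.132 = 15.4 × (2.4714)^0.132
    = 15.4 × 1.1269 = 17.3536 m/s

17.4 m/s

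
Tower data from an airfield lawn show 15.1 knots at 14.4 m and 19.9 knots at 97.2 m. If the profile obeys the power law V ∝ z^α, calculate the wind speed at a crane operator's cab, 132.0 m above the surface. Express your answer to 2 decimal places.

First find α: α = ln(V₂/V₁)/ln(z₂/z₁) = ln(19.9/15.1)/ln(97.2/14.4) = 0.27602/1.90954 = 0.1446
Extrapolate from 97.2 m to 132.0 m: V₃ = 19.9 × (132.0/97.2)^0.1446 = 19.9 × 1.0452 = 20.8001 knots

20.80 knots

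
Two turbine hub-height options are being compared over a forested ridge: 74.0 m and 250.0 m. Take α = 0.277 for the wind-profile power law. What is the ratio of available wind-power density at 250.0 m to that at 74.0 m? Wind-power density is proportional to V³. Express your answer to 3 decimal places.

2.750

Speed ratio: V_B/V_A = (z_B/z_A)^α = (250.0/74.0)^0.277 = (3.3784)^0.277 = 1.40105
Power-density ratio: P_B/P_A = (V_B/V_A)³ = (1.40105)³ = 2.75015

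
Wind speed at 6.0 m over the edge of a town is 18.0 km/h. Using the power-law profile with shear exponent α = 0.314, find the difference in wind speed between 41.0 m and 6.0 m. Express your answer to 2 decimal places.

14.91 km/h

Power law: V₂ = V₁ · (z₂/z₁)^α = 18.0 × (6.8333)^0.314 = 32.9115 km/h
ΔV = 32.9115 − 18.0 = 14.9115 km/h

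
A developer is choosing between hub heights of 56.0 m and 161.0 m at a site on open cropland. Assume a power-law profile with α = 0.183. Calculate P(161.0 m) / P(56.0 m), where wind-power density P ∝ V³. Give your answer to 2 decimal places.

1.79

Speed ratio: V_B/V_A = (z_B/z_A)^α = (161.0/56.0)^0.183 = (2.8750)^0.183 = 1.21320
Power-density ratio: P_B/P_A = (V_B/V_A)³ = (1.21320)³ = 1.78563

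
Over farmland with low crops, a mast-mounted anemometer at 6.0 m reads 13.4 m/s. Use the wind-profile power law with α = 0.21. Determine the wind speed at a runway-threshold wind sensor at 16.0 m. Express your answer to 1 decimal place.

16.5 m/s

Power-law profile: V₂ = V₁ · (z₂/z₁)^α
V₂ = 13.4 × (16.0/6.0)^0.21 = 13.4 × (2.6667)^0.21
    = 13.4 × 1.2287 = 16.4649 m/s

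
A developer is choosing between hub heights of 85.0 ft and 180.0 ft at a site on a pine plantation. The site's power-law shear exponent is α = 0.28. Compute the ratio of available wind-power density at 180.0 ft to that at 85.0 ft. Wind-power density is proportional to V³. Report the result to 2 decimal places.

1.88

Speed ratio: V_B/V_A = (z_B/z_A)^α = (180.0/85.0)^0.28 = (2.1176)^0.28 = 1.23378
Power-density ratio: P_B/P_A = (V_B/V_A)³ = (1.23378)³ = 1.87809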